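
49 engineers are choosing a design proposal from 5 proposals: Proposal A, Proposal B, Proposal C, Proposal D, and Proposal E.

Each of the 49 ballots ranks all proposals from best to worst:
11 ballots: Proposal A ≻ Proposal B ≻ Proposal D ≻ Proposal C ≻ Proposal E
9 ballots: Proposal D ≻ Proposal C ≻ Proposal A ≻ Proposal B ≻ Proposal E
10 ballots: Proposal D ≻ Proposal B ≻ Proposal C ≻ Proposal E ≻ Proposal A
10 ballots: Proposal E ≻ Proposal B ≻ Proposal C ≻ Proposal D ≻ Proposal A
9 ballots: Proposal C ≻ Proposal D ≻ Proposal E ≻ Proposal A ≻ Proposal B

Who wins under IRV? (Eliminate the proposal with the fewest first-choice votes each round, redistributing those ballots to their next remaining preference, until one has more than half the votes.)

Round 1: Proposal A 11, Proposal B 0, Proposal C 9, Proposal D 19, Proposal E 10. Proposal B eliminated.
Round 2: Proposal A 11, Proposal C 9, Proposal D 19, Proposal E 10. Proposal C eliminated.
Round 3: Proposal A 11, Proposal D 28, Proposal E 10. Proposal D has a majority (≥25).

Proposal D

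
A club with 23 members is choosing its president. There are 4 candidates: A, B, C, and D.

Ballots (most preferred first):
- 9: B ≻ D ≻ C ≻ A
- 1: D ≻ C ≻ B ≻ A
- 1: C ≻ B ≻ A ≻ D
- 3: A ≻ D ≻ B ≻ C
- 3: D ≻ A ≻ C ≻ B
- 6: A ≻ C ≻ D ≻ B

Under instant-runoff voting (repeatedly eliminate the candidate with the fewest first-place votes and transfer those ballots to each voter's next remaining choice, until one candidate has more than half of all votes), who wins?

Round 1: A 9, B 9, C 1, D 4. C eliminated.
Round 2: A 9, B 10, D 4. D eliminated.
Round 3: A 12, B 11. A has a majority (≥12).

A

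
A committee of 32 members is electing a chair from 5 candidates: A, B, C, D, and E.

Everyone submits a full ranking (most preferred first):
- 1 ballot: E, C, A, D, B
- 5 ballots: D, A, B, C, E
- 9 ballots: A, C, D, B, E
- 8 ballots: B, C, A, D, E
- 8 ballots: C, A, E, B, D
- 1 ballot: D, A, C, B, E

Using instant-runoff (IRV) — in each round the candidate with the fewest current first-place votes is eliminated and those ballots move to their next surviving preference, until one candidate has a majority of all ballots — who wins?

C

Round 1: A 9, B 8, C 8, D 6, E 1. E eliminated.
Round 2: A 9, B 8, C 9, D 6. D eliminated.
Round 3: A 15, B 8, C 9. B eliminated.
Round 4: A 15, C 17. C has a majority (≥17).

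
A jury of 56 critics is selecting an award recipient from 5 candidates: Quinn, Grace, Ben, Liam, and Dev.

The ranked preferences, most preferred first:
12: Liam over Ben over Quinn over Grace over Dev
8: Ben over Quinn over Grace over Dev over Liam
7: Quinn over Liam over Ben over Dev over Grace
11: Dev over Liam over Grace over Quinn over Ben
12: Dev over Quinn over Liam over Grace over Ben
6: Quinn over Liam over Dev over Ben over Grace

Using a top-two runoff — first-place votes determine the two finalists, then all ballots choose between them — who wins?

Round 1 first-place votes: Quinn 13, Grace 0, Ben 8, Liam 12, Dev 23. Dev and Quinn advance.
Runoff: Dev is ranked above Quinn on 23 ballots, Quinn above Dev on 33.

Quinn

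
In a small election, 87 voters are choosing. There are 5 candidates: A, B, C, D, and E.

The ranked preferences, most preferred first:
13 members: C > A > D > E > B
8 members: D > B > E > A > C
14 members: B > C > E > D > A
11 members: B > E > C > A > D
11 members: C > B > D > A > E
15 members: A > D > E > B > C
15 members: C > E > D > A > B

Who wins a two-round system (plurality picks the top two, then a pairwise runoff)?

B

Round 1 first-place votes: A 15, B 25, C 39, D 8, E 0. C and B advance.
Runoff: C is ranked above B on 39 ballots, B above C on 48.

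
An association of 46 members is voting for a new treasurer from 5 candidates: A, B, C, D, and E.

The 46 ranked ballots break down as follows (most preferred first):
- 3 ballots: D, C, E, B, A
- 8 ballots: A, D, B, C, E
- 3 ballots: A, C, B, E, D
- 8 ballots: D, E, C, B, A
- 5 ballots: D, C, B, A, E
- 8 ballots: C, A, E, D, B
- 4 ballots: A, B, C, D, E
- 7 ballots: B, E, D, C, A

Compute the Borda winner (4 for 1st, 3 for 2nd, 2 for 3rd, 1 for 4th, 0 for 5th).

A: 3×0 + 8×4 + 3×4 + 8×0 + 5×1 + 8×3 + 4×4 + 7×0 = 89
B: 3×1 + 8×2 + 3×2 + 8×1 + 5×2 + 8×0 + 4×3 + 7×4 = 83
C: 3×3 + 8×1 + 3×3 + 8×2 + 5×3 + 8×4 + 4×2 + 7×1 = 104
D: 3×4 + 8×3 + 3×0 + 8×4 + 5×4 + 8×1 + 4×1 + 7×2 = 114
E: 3×2 + 8×0 + 3×1 + 8×3 + 5×0 + 8×2 + 4×0 + 7×3 = 70

D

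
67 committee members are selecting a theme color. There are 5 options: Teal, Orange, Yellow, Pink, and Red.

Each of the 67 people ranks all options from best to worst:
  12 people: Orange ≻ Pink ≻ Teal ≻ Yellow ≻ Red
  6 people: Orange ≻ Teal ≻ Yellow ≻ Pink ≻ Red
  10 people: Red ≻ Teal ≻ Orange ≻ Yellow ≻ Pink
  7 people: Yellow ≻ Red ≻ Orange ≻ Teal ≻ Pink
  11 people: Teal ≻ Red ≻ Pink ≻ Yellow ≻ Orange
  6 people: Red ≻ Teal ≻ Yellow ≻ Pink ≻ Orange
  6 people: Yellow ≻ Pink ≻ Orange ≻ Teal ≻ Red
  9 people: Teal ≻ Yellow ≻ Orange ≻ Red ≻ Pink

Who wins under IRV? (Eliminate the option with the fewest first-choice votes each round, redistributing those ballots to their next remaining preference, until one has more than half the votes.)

Round 1: Teal 20, Orange 18, Yellow 13, Pink 0, Red 16. Pink eliminated.
Round 2: Teal 20, Orange 18, Yellow 13, Red 16. Yellow eliminated.
Round 3: Teal 20, Orange 24, Red 23. Teal eliminated.
Round 4: Orange 33, Red 34. Red has a majority (≥34).

Red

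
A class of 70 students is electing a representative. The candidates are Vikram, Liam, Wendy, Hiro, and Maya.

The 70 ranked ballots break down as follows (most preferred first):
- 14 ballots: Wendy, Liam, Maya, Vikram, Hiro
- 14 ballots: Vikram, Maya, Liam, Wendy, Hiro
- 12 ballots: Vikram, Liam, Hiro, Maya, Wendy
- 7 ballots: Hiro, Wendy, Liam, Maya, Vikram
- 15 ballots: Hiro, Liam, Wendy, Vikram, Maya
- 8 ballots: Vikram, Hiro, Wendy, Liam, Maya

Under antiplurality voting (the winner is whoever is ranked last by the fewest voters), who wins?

Liam

Last-place votes: Vikram 7, Liam 0, Wendy 12, Hiro 28, Maya 23.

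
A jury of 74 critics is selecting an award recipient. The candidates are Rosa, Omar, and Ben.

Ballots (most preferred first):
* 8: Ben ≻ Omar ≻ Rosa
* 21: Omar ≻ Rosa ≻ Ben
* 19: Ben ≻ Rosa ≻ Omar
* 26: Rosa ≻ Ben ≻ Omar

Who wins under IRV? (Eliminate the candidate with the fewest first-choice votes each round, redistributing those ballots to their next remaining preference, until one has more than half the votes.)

Round 1: Rosa 26, Omar 21, Ben 27. Omar eliminated.
Round 2: Rosa 47, Ben 27. Rosa has a majority (≥38).

Rosa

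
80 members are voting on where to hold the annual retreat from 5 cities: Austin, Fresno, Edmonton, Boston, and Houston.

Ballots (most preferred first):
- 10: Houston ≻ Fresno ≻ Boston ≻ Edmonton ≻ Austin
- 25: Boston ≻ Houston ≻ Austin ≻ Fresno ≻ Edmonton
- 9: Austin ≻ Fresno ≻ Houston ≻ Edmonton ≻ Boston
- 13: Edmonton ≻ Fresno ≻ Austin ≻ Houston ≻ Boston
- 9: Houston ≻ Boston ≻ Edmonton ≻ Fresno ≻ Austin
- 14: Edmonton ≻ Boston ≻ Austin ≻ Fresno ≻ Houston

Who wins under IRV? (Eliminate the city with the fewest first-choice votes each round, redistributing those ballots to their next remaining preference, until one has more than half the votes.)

Houston

Round 1: Austin 9, Fresno 0, Edmonton 27, Boston 25, Houston 19. Fresno eliminated.
Round 2: Austin 9, Edmonton 27, Boston 25, Houston 19. Austin eliminated.
Round 3: Edmonton 27, Boston 25, Houston 28. Boston eliminated.
Round 4: Edmonton 27, Houston 53. Houston has a majority (≥41).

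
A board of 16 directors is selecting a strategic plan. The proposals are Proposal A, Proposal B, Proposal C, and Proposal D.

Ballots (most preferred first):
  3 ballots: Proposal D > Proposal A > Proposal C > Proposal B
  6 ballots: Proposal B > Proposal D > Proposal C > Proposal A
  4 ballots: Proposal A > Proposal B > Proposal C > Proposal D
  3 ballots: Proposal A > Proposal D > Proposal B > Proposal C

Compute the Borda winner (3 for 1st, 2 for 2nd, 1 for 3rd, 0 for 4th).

Proposal A: 3×2 + 6×0 + 4×3 + 3×3 = 27
Proposal B: 3×0 + 6×3 + 4×2 + 3×1 = 29
Proposal C: 3×1 + 6×1 + 4×1 + 3×0 = 13
Proposal D: 3×3 + 6×2 + 4×0 + 3×2 = 27

Proposal B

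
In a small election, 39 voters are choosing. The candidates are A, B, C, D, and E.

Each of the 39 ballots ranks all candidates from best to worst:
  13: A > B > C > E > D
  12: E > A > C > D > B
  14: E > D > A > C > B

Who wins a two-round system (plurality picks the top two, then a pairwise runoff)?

Round 1 first-place votes: A 13, B 0, C 0, D 0, E 26. E and A advance.
Runoff: E is ranked above A on 26 ballots, A above E on 13.

E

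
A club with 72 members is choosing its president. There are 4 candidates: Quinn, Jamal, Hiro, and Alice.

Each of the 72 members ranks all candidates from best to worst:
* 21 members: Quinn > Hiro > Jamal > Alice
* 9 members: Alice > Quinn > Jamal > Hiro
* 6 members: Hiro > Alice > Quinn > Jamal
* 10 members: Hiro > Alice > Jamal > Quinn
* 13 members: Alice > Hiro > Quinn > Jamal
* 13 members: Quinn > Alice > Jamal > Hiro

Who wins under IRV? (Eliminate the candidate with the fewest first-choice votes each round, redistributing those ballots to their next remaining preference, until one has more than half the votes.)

Round 1: Quinn 34, Jamal 0, Hiro 16, Alice 22. Jamal eliminated.
Round 2: Quinn 34, Hiro 16, Alice 22. Hiro eliminated.
Round 3: Quinn 34, Alice 38. Alice has a majority (≥37).

Alice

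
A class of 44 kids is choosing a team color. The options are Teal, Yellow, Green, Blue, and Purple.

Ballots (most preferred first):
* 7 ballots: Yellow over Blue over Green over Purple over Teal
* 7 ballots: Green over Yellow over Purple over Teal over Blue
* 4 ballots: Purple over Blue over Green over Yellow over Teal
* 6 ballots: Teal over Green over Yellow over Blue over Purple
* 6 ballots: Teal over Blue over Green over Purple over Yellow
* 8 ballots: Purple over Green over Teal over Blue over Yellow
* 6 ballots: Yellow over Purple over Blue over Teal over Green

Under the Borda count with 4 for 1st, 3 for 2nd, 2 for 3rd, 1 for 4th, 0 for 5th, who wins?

Teal: 7×0 + 7×1 + 4×0 + 6×4 + 6×4 + 8×2 + 6×1 = 77
Yellow: 7×4 + 7×3 + 4×1 + 6×2 + 6×0 + 8×0 + 6×4 = 89
Green: 7×2 + 7×4 + 4×2 + 6×3 + 6×2 + 8×3 + 6×0 = 104
Blue: 7×3 + 7×0 + 4×3 + 6×1 + 6×3 + 8×1 + 6×2 = 77
Purple: 7×1 + 7×2 + 4×4 + 6×0 + 6×1 + 8×4 + 6×3 = 93

Green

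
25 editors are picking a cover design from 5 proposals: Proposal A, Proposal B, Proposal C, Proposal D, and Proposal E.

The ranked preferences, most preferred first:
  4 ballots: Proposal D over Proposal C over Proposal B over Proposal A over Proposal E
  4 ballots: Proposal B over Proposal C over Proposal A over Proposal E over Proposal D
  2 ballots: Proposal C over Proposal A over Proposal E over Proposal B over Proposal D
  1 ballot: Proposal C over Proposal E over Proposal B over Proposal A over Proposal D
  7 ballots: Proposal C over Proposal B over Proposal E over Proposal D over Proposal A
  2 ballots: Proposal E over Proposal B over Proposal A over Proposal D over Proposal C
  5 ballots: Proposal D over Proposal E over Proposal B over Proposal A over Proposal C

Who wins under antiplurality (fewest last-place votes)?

Last-place votes: Proposal A 7, Proposal B 0, Proposal C 7, Proposal D 7, Proposal E 4.

Proposal B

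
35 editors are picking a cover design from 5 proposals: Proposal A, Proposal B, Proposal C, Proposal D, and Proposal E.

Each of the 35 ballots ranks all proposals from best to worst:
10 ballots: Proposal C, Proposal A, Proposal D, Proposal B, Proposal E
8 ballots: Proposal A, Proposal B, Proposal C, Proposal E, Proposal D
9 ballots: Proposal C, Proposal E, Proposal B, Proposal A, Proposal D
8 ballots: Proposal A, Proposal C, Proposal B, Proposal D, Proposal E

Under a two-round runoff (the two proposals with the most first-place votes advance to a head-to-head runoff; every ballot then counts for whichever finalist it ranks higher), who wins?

Round 1 first-place votes: Proposal A 16, Proposal B 0, Proposal C 19, Proposal D 0, Proposal E 0. Proposal C and Proposal A advance.
Runoff: Proposal C is ranked above Proposal A on 19 ballots, Proposal A above Proposal C on 16.

Proposal C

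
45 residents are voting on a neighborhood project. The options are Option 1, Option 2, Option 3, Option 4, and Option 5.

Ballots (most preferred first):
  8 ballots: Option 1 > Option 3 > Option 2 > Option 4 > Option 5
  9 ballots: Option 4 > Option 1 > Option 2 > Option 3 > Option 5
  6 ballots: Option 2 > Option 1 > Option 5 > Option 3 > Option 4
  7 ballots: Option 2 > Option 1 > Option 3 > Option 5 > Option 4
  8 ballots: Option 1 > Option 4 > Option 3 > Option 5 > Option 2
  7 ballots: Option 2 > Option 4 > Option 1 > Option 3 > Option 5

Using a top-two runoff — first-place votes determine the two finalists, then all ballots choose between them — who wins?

Round 1 first-place votes: Option 1 16, Option 2 20, Option 3 0, Option 4 9, Option 5 0. Option 2 and Option 1 advance.
Runoff: Option 2 is ranked above Option 1 on 20 ballots, Option 1 above Option 2 on 25.

Option 1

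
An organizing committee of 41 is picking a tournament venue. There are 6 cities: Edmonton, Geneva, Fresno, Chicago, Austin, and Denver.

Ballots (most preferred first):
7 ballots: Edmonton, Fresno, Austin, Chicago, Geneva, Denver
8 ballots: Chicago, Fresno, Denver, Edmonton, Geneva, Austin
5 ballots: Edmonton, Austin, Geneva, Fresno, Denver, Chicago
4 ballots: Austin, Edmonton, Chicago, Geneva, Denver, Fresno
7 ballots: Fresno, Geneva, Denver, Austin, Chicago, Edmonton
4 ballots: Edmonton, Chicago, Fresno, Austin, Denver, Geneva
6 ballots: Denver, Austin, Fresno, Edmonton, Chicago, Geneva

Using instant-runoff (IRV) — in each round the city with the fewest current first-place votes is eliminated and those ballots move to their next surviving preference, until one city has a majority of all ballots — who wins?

Fresno

Round 1: Edmonton 16, Geneva 0, Fresno 7, Chicago 8, Austin 4, Denver 6. Geneva eliminated.
Round 2: Edmonton 16, Fresno 7, Chicago 8, Austin 4, Denver 6. Austin eliminated.
Round 3: Edmonton 20, Fresno 7, Chicago 8, Denver 6. Denver eliminated.
Round 4: Edmonton 20, Fresno 13, Chicago 8. Chicago eliminated.
Round 5: Edmonton 20, Fresno 21. Fresno has a majority (≥21).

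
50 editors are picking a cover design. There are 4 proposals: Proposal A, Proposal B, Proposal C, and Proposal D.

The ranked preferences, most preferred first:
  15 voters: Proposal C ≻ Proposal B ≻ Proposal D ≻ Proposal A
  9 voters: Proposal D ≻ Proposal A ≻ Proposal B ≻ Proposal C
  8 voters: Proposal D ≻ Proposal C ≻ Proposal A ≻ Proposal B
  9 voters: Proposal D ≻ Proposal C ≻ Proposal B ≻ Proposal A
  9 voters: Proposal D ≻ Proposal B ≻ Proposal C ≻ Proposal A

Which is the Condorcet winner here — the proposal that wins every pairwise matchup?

Proposal D

Proposal D vs Proposal A: 50–0
Proposal D vs Proposal B: 35–15
Proposal D vs Proposal C: 35–15
Proposal D beats every other proposal.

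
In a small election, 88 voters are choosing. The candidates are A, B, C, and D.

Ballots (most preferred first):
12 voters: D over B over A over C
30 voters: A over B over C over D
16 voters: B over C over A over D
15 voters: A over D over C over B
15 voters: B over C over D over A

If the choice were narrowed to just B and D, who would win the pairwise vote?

B is ranked above D on 61 ballots; D above B on 27.

B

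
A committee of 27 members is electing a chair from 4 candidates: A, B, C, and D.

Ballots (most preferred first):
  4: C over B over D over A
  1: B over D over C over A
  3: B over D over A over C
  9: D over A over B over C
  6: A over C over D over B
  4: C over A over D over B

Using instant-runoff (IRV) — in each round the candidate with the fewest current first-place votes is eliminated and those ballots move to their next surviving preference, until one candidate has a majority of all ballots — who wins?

Round 1: A 6, B 4, C 8, D 9. B eliminated.
Round 2: A 6, C 8, D 13. A eliminated.
Round 3: C 14, D 13. C has a majority (≥14).

C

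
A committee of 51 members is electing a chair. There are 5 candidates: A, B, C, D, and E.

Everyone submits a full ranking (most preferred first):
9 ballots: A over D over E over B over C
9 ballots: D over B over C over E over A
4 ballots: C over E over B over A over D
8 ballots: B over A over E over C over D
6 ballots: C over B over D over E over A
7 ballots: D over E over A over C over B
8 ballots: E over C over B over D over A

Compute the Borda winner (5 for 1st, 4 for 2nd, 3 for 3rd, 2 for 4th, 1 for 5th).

A: 9×5 + 9×1 + 4×2 + 8×4 + 6×1 + 7×3 + 8×1 = 129
B: 9×2 + 9×4 + 4×3 + 8×5 + 6×4 + 7×1 + 8×3 = 161
C: 9×1 + 9×3 + 4×5 + 8×2 + 6×5 + 7×2 + 8×4 = 148
D: 9×4 + 9×5 + 4×1 + 8×1 + 6×3 + 7×5 + 8×2 = 162
E: 9×3 + 9×2 + 4×4 + 8×3 + 6×2 + 7×4 + 8×5 = 165

E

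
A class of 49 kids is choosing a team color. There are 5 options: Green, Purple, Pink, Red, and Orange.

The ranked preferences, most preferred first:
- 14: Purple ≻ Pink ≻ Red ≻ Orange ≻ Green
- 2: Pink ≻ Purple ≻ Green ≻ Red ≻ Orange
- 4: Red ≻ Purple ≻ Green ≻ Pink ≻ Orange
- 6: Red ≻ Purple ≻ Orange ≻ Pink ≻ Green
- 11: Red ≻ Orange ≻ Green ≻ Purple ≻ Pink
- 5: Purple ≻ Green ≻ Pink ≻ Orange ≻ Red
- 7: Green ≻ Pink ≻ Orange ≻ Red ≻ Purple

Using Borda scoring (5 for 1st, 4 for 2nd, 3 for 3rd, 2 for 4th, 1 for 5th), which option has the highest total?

Green: 14×1 + 2×3 + 4×3 + 6×1 + 11×3 + 5×4 + 7×5 = 126
Purple: 14×5 + 2×4 + 4×4 + 6×4 + 11×2 + 5×5 + 7×1 = 172
Pink: 14×4 + 2×5 + 4×2 + 6×2 + 11×1 + 5×3 + 7×4 = 140
Red: 14×3 + 2×2 + 4×5 + 6×5 + 11×5 + 5×1 + 7×2 = 170
Orange: 14×2 + 2×1 + 4×1 + 6×3 + 11×4 + 5×2 + 7×3 = 127

Purple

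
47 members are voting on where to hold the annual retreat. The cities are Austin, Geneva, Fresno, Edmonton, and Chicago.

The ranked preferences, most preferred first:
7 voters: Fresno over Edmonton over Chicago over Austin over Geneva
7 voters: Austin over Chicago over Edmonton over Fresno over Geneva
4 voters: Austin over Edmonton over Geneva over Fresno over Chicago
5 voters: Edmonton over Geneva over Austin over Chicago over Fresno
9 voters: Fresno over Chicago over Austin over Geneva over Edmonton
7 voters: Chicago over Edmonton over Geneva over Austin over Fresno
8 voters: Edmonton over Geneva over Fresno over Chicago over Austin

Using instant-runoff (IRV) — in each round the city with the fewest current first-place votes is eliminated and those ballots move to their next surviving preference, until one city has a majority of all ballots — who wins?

Edmonton

Round 1: Austin 11, Geneva 0, Fresno 16, Edmonton 13, Chicago 7. Geneva eliminated.
Round 2: Austin 11, Fresno 16, Edmonton 13, Chicago 7. Chicago eliminated.
Round 3: Austin 11, Fresno 16, Edmonton 20. Austin eliminated.
Round 4: Fresno 16, Edmonton 31. Edmonton has a majority (≥24).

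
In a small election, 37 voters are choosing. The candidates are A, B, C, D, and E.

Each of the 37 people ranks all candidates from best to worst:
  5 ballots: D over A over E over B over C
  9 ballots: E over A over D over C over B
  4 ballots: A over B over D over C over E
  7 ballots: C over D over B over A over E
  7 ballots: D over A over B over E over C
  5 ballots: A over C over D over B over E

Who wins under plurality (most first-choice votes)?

First-place votes: A 9, B 0, C 7, D 12, E 9.

D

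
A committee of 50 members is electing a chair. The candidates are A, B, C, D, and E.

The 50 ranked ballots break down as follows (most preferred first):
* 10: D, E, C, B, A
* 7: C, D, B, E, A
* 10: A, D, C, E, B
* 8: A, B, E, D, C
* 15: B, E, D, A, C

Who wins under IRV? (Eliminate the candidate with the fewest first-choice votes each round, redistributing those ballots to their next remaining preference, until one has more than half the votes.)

D

Round 1: A 18, B 15, C 7, D 10, E 0. E eliminated.
Round 2: A 18, B 15, C 7, D 10. C eliminated.
Round 3: A 18, B 15, D 17. B eliminated.
Round 4: A 18, D 32. D has a majority (≥26).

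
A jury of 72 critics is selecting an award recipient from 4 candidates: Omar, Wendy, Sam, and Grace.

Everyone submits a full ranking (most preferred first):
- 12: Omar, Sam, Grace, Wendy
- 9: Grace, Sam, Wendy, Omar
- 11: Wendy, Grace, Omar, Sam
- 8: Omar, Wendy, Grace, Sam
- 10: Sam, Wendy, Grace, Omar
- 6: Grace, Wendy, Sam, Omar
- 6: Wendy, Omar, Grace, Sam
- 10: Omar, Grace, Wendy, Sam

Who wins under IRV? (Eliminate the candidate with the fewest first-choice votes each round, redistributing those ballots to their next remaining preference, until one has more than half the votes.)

Wendy

Round 1: Omar 30, Wendy 17, Sam 10, Grace 15. Sam eliminated.
Round 2: Omar 30, Wendy 27, Grace 15. Grace eliminated.
Round 3: Omar 30, Wendy 42. Wendy has a majority (≥37).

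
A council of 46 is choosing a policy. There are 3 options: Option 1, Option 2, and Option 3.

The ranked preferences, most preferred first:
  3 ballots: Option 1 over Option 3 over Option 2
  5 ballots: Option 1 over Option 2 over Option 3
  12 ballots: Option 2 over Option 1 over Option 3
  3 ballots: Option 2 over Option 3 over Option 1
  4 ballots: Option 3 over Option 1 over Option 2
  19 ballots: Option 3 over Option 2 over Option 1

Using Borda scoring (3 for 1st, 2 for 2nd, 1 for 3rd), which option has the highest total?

Option 1: 3×3 + 5×3 + 12×2 + 3×1 + 4×2 + 19×1 = 78
Option 2: 3×1 + 5×2 + 12×3 + 3×3 + 4×1 + 19×2 = 100
Option 3: 3×2 + 5×1 + 12×1 + 3×2 + 4×3 + 19×3 = 98

Option 2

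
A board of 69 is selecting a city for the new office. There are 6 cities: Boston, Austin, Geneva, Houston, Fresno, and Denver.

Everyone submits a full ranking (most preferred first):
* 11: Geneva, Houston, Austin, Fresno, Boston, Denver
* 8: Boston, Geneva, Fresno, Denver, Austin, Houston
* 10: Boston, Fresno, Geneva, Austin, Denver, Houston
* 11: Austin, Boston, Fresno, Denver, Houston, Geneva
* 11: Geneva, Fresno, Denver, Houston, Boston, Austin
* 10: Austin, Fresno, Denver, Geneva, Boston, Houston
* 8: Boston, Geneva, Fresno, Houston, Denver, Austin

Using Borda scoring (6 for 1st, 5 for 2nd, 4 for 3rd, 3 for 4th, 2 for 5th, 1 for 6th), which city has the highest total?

Fresno

Boston: 11×2 + 8×6 + 10×6 + 11×5 + 11×2 + 10×2 + 8×6 = 275
Austin: 11×4 + 8×2 + 10×3 + 11×6 + 11×1 + 10×6 + 8×1 = 235
Geneva: 11×6 + 8×5 + 10×4 + 11×1 + 11×6 + 10×3 + 8×5 = 293
Houston: 11×5 + 8×1 + 10×1 + 11×2 + 11×3 + 10×1 + 8×3 = 162
Fresno: 11×3 + 8×4 + 10×5 + 11×4 + 11×5 + 10×5 + 8×4 = 296
Denver: 11×1 + 8×3 + 10×2 + 11×3 + 11×4 + 10×4 + 8×2 = 188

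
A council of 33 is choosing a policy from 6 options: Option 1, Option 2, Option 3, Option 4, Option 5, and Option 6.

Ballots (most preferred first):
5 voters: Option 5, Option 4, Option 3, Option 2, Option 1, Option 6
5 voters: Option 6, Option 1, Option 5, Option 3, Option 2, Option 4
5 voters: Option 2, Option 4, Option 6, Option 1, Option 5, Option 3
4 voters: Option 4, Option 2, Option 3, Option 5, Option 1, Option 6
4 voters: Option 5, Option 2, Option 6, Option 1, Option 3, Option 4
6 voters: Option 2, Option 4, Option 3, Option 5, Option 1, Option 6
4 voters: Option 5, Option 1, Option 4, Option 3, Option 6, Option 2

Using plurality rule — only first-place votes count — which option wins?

Option 5

First-place votes: Option 1 0, Option 2 11, Option 3 0, Option 4 4, Option 5 13, Option 6 5.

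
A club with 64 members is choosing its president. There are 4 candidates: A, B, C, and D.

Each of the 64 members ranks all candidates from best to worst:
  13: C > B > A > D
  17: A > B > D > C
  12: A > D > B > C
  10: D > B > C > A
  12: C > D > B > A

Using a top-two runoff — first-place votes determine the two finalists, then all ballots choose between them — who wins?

Round 1 first-place votes: A 29, B 0, C 25, D 10. A and C advance.
Runoff: A is ranked above C on 29 ballots, C above A on 35.

C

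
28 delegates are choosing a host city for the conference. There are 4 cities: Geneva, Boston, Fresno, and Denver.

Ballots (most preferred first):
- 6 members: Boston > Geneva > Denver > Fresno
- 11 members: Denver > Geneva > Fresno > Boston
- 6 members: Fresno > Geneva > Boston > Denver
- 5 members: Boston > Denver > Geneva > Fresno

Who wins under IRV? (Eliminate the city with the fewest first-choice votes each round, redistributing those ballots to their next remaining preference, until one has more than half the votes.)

Round 1: Geneva 0, Boston 11, Fresno 6, Denver 11. Geneva eliminated.
Round 2: Boston 11, Fresno 6, Denver 11. Fresno eliminated.
Round 3: Boston 17, Denver 11. Boston has a majority (≥15).

Boston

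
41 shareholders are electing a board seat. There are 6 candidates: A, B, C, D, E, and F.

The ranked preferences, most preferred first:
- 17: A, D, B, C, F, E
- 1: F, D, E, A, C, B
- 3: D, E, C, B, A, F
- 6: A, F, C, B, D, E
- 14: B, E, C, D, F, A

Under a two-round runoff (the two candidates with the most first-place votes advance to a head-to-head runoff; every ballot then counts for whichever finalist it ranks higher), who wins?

A

Round 1 first-place votes: A 23, B 14, C 0, D 3, E 0, F 1. A and B advance.
Runoff: A is ranked above B on 24 ballots, B above A on 17.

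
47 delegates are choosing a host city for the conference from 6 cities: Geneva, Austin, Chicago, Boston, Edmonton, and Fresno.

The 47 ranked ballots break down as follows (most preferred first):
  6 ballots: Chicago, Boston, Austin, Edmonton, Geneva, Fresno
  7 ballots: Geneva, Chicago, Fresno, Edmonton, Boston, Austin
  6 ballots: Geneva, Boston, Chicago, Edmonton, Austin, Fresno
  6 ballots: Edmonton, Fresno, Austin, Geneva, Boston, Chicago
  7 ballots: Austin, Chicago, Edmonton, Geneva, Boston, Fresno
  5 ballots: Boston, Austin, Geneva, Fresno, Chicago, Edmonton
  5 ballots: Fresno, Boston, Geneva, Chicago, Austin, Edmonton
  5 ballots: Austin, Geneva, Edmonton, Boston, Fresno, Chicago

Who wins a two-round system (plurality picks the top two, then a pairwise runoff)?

Austin

Round 1 first-place votes: Geneva 13, Austin 12, Chicago 6, Boston 5, Edmonton 6, Fresno 5. Geneva and Austin advance.
Runoff: Geneva is ranked above Austin on 18 ballots, Austin above Geneva on 29.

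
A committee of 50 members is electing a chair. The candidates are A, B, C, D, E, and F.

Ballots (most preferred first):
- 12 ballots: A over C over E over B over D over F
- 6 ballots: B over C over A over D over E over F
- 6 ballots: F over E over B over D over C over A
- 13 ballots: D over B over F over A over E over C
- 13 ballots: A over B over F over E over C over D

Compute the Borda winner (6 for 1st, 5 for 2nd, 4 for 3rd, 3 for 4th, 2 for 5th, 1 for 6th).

A: 12×6 + 6×4 + 6×1 + 13×3 + 13×6 = 219
B: 12×3 + 6×6 + 6×4 + 13×5 + 13×5 = 226
C: 12×5 + 6×5 + 6×2 + 13×1 + 13×2 = 141
D: 12×2 + 6×3 + 6×3 + 13×6 + 13×1 = 151
E: 12×4 + 6×2 + 6×5 + 13×2 + 13×3 = 155
F: 12×1 + 6×1 + 6×6 + 13×4 + 13×4 = 158

B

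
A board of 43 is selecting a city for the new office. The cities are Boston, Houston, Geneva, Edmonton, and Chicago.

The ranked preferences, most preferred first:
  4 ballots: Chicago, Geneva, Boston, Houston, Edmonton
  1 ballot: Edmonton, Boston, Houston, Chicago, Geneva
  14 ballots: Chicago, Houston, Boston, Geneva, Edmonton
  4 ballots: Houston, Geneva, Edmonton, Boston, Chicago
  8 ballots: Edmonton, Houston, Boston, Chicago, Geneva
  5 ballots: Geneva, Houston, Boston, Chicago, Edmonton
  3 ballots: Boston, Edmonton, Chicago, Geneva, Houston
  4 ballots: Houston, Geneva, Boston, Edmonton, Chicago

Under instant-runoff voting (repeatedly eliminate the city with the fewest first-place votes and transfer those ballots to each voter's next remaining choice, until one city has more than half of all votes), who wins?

Round 1: Boston 3, Houston 8, Geneva 5, Edmonton 9, Chicago 18. Boston eliminated.
Round 2: Houston 8, Geneva 5, Edmonton 12, Chicago 18. Geneva eliminated.
Round 3: Houston 13, Edmonton 12, Chicago 18. Edmonton eliminated.
Round 4: Houston 22, Chicago 21. Houston has a majority (≥22).

Houston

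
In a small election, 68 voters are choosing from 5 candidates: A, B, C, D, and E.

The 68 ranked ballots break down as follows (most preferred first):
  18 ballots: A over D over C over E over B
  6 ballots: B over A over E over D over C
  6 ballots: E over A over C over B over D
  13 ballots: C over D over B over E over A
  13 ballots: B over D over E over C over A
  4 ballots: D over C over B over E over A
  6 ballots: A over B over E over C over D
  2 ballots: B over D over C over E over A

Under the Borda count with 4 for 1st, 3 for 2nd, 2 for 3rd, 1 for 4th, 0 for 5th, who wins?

D

A: 18×4 + 6×3 + 6×3 + 13×0 + 13×0 + 4×0 + 6×4 + 2×0 = 132
B: 18×0 + 6×4 + 6×1 + 13×2 + 13×4 + 4×2 + 6×3 + 2×4 = 142
C: 18×2 + 6×0 + 6×2 + 13×4 + 13×1 + 4×3 + 6×1 + 2×2 = 135
D: 18×3 + 6×1 + 6×0 + 13×3 + 13×3 + 4×4 + 6×0 + 2×3 = 160
E: 18×1 + 6×2 + 6×4 + 13×1 + 13×2 + 4×1 + 6×2 + 2×1 = 111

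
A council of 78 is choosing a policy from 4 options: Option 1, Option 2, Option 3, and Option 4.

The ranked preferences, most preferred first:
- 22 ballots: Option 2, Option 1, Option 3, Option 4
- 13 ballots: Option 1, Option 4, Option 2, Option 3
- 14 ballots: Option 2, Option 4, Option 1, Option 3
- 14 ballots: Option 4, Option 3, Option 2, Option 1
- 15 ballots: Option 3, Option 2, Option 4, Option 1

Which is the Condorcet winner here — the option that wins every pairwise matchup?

Option 2 vs Option 1: 65–13
Option 2 vs Option 3: 49–29
Option 2 vs Option 4: 51–27
Option 2 beats every other option.

Option 2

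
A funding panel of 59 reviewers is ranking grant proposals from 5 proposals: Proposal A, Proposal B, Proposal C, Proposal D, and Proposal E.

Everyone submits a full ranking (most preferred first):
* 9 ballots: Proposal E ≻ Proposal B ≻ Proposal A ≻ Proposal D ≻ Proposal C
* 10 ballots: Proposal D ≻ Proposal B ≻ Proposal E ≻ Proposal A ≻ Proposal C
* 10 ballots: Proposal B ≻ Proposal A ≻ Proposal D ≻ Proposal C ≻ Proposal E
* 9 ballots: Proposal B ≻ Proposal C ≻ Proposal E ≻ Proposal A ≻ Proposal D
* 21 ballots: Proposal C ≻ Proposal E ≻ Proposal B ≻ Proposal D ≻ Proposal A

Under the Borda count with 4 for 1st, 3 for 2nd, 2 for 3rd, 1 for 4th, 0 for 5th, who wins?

Proposal A: 9×2 + 10×1 + 10×3 + 9×1 + 21×0 = 67
Proposal B: 9×3 + 10×3 + 10×4 + 9×4 + 21×2 = 175
Proposal C: 9×0 + 10×0 + 10×1 + 9×3 + 21×4 = 121
Proposal D: 9×1 + 10×4 + 10×2 + 9×0 + 21×1 = 90
Proposal E: 9×4 + 10×2 + 10×0 + 9×2 + 21×3 = 137

Proposal B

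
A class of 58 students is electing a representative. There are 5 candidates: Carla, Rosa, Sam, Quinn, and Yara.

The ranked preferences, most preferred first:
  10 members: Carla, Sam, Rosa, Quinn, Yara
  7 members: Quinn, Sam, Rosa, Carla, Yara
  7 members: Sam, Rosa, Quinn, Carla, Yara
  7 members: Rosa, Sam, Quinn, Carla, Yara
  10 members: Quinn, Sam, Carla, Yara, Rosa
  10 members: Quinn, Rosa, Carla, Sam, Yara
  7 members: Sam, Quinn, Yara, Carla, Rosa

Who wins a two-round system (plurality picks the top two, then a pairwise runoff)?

Sam

Round 1 first-place votes: Carla 10, Rosa 7, Sam 14, Quinn 27, Yara 0. Quinn and Sam advance.
Runoff: Quinn is ranked above Sam on 27 ballots, Sam above Quinn on 31.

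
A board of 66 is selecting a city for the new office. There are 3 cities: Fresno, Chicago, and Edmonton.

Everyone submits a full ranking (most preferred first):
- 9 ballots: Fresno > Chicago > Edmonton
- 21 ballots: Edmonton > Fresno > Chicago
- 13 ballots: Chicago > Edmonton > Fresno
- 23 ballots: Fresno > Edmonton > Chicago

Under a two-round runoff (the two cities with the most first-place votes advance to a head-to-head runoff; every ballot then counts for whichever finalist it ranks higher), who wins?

Edmonton

Round 1 first-place votes: Fresno 32, Chicago 13, Edmonton 21. Fresno and Edmonton advance.
Runoff: Fresno is ranked above Edmonton on 32 ballots, Edmonton above Fresno on 34.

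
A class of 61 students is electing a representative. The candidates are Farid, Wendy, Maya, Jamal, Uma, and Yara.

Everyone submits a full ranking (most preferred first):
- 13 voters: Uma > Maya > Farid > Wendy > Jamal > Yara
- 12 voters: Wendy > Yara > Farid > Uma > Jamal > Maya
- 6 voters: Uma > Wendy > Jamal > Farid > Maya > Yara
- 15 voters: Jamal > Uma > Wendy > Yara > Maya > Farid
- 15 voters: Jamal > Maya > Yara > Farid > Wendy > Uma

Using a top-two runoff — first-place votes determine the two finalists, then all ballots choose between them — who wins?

Uma

Round 1 first-place votes: Farid 0, Wendy 12, Maya 0, Jamal 30, Uma 19, Yara 0. Jamal and Uma advance.
Runoff: Jamal is ranked above Uma on 30 ballots, Uma above Jamal on 31.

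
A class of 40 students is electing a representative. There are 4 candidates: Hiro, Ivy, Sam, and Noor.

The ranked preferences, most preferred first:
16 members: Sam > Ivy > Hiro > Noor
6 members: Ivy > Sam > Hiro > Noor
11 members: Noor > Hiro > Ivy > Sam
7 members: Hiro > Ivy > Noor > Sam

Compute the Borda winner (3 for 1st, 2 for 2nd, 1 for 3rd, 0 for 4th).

Hiro: 16×1 + 6×1 + 11×2 + 7×3 = 65
Ivy: 16×2 + 6×3 + 11×1 + 7×2 = 75
Sam: 16×3 + 6×2 + 11×0 + 7×0 = 60
Noor: 16×0 + 6×0 + 11×3 + 7×1 = 40

Ivy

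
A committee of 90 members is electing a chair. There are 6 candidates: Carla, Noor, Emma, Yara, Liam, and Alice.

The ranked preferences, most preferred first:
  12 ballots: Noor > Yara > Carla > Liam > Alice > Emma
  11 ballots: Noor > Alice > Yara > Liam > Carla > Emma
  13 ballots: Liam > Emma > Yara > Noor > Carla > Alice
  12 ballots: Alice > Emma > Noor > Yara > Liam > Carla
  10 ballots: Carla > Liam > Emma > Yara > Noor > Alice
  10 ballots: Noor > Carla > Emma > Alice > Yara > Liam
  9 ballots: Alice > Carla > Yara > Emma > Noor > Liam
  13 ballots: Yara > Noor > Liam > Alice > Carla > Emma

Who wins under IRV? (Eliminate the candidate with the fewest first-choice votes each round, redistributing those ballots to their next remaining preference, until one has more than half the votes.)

Round 1: Carla 10, Noor 33, Emma 0, Yara 13, Liam 13, Alice 21. Emma eliminated.
Round 2: Carla 10, Noor 33, Yara 13, Liam 13, Alice 21. Carla eliminated.
Round 3: Noor 33, Yara 13, Liam 23, Alice 21. Yara eliminated.
Round 4: Noor 46, Liam 23, Alice 21. Noor has a majority (≥46).

Noor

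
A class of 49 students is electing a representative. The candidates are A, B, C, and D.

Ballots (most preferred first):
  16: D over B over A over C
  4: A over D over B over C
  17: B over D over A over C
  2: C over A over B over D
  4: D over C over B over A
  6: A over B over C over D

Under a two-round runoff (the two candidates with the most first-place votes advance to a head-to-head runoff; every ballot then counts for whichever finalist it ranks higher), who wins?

Round 1 first-place votes: A 10, B 17, C 2, D 20. D and B advance.
Runoff: D is ranked above B on 24 ballots, B above D on 25.

B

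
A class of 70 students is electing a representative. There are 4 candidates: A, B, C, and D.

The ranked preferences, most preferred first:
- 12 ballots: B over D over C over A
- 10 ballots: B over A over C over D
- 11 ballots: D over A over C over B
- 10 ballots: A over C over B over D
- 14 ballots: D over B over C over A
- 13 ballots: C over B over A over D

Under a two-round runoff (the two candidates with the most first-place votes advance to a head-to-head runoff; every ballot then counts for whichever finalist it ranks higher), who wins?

Round 1 first-place votes: A 10, B 22, C 13, D 25. D and B advance.
Runoff: D is ranked above B on 25 ballots, B above D on 45.

B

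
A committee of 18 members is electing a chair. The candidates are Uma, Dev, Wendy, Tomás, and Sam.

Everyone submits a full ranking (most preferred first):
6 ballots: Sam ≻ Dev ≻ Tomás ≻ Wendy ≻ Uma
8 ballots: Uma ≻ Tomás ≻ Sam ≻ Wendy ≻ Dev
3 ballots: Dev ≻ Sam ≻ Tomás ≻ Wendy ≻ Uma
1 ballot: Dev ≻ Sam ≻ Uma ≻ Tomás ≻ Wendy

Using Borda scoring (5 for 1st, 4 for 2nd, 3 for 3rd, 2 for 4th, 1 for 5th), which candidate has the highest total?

Uma: 6×1 + 8×5 + 3×1 + 1×3 = 52
Dev: 6×4 + 8×1 + 3×5 + 1×5 = 52
Wendy: 6×2 + 8×2 + 3×2 + 1×1 = 35
Tomás: 6×3 + 8×4 + 3×3 + 1×2 = 61
Sam: 6×5 + 8×3 + 3×4 + 1×4 = 70

Sam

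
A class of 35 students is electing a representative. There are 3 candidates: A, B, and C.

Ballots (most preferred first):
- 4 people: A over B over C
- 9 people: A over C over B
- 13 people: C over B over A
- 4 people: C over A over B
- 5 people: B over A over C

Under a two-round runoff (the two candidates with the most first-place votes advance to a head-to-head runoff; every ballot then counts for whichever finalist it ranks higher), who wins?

A

Round 1 first-place votes: A 13, B 5, C 17. C and A advance.
Runoff: C is ranked above A on 17 ballots, A above C on 18.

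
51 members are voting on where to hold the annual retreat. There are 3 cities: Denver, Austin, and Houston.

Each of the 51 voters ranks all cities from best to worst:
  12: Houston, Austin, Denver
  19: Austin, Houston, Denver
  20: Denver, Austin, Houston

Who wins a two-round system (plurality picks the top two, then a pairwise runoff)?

Austin

Round 1 first-place votes: Denver 20, Austin 19, Houston 12. Denver and Austin advance.
Runoff: Denver is ranked above Austin on 20 ballots, Austin above Denver on 31.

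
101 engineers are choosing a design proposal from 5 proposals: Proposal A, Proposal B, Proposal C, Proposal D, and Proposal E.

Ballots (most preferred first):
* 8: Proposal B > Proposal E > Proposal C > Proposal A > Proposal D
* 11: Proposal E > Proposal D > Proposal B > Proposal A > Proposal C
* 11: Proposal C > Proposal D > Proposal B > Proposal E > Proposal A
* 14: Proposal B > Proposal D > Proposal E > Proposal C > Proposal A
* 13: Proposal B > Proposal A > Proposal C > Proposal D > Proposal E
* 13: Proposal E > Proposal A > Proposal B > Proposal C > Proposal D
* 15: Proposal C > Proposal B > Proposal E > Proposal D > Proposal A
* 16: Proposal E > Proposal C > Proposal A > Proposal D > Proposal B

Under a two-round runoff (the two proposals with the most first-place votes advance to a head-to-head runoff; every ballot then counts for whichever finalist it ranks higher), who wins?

Proposal B

Round 1 first-place votes: Proposal A 0, Proposal B 35, Proposal C 26, Proposal D 0, Proposal E 40. Proposal E and Proposal B advance.
Runoff: Proposal E is ranked above Proposal B on 40 ballots, Proposal B above Proposal E on 61.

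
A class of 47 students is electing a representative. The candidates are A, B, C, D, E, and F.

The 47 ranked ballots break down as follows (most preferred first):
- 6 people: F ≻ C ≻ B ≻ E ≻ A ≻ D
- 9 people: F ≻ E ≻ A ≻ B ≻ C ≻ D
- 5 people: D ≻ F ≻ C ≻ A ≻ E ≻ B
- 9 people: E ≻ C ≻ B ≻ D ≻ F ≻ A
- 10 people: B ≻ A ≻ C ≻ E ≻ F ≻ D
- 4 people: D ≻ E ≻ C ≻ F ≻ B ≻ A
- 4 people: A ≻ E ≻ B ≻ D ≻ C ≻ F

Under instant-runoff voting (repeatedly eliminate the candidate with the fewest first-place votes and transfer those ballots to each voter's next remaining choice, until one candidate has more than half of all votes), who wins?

E

Round 1: A 4, B 10, C 0, D 9, E 9, F 15. C eliminated.
Round 2: A 4, B 10, D 9, E 9, F 15. A eliminated.
Round 3: B 10, D 9, E 13, F 15. D eliminated.
Round 4: B 10, E 17, F 20. B eliminated.
Round 5: E 27, F 20. E has a majority (≥24).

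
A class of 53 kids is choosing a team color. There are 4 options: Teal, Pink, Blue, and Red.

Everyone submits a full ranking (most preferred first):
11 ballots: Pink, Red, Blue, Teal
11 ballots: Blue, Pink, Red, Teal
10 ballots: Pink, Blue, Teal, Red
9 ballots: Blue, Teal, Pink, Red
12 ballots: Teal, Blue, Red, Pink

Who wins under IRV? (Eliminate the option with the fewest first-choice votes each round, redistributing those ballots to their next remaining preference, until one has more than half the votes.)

Blue

Round 1: Teal 12, Pink 21, Blue 20, Red 0. Red eliminated.
Round 2: Teal 12, Pink 21, Blue 20. Teal eliminated.
Round 3: Pink 21, Blue 32. Blue has a majority (≥27).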